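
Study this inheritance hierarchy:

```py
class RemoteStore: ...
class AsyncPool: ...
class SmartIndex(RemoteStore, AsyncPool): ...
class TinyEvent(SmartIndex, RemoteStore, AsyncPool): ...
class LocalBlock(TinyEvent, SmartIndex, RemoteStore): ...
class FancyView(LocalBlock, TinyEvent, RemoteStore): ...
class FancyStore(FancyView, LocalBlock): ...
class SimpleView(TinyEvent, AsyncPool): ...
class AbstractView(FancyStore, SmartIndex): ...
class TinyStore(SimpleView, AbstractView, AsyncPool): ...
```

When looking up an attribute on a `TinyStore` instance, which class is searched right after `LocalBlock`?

L[TinyStore] = TinyStore + merge(L[SimpleView], L[AbstractView], L[AsyncPool], [SimpleView AbstractView AsyncPool])
  take SimpleView:  [SimpleView TinyEvent SmartIndex RemoteStore AsyncPool object] + [AbstractView FancyStore FancyView LocalBlock TinyEvent SmartIndex RemoteStore AsyncPool object] + [AsyncPool object] + [SimpleView AbstractView AsyncPool]
  take AbstractView:  [TinyEvent SmartIndex RemoteStore AsyncPool object] + [AbstractView FancyStore FancyView LocalBlock TinyEvent SmartIndex RemoteStore AsyncPool object] + [AsyncPool object] + [AbstractView AsyncPool]
  take FancyStore:  [TinyEvent SmartIndex RemoteStore AsyncPool object] + [FancyStore FancyView LocalBlock TinyEvent SmartIndex RemoteStore AsyncPool object] + [AsyncPool object] + [AsyncPool]
  take FancyView:  [TinyEvent SmartIndex RemoteStore AsyncPool object] + [FancyView LocalBlock TinyEvent SmartIndex RemoteStore AsyncPool object] + [AsyncPool object] + [AsyncPool]
  take LocalBlock:  [TinyEvent SmartIndex RemoteStore AsyncPool object] + [LocalBlock TinyEvent SmartIndex RemoteStore AsyncPool object] + [AsyncPool object] + [AsyncPool]
  take TinyEvent:  [TinyEvent SmartIndex RemoteStore AsyncPool object] + [TinyEvent SmartIndex RemoteStore AsyncPool object] + [AsyncPool object] + [AsyncPool]
  take SmartIndex:  [SmartIndex RemoteStore AsyncPool object] + [SmartIndex RemoteStore AsyncPool object] + [AsyncPool object] + [AsyncPool]
  take RemoteStore:  [RemoteStore AsyncPool object] + [RemoteStore AsyncPool object] + [AsyncPool object] + [AsyncPool]
  take AsyncPool:  [AsyncPool object] + [AsyncPool object] + [AsyncPool object] + [AsyncPool]
  take object:  [object] + [object] + [object]
MRO: TinyStore SimpleView AbstractView FancyStore FancyView LocalBlock TinyEvent SmartIndex RemoteStore AsyncPool object
LocalBlock is at position 5; next is TinyEvent.

TinyEvent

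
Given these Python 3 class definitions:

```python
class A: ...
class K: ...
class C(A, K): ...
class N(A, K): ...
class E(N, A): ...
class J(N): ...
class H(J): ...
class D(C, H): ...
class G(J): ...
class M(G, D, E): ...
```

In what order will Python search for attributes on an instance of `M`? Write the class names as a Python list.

[M, G, D, C, H, J, E, N, A, K, object]

L[M] = M + merge(L[G], L[D], L[E], [G D E])
  take G:  [G J N A K object] + [D C H J N A K object] + [E N A K object] + [G D E]
  take D:  [J N A K object] + [D C H J N A K object] + [E N A K object] + [D E]
  take C:  [J N A K object] + [C H J N A K object] + [E N A K object] + [E]
  take H:  [J N A K object] + [H J N A K object] + [E N A K object] + [E]
  take J:  [J N A K object] + [J N A K object] + [E N A K object] + [E]
  take E:  [N A K object] + [N A K object] + [E N A K object] + [E]
  take N:  [N A K object] + [N A K object] + [N A K object]
  take A:  [A K object] + [A K object] + [A K object]
  take K:  [K object] + [K object] + [K object]
  take object:  [object] + [object] + [object]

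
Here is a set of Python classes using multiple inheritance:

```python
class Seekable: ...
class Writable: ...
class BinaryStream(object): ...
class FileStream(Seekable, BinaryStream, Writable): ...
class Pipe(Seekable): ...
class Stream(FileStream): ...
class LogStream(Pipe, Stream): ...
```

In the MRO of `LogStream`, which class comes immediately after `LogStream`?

Pipe

L[LogStream] = LogStream + merge(L[Pipe], L[Stream], [Pipe Stream])
  take Pipe:  [Pipe Seekable object] + [Stream FileStream Seekable BinaryStream Writable object] + [Pipe Stream]
  take Stream:  [Seekable object] + [Stream FileStream Seekable BinaryStream Writable object] + [Stream]
  take FileStream:  [Seekable object] + [FileStream Seekable BinaryStream Writable object]
  take Seekable:  [Seekable object] + [Seekable BinaryStream Writable object]
  take BinaryStream:  [object] + [BinaryStream Writable object]
  take Writable:  [object] + [Writable object]
  take object:  [object] + [object]
MRO: LogStream Pipe Stream FileStream Seekable BinaryStream Writable object
LogStream is at position 0; next is Pipe.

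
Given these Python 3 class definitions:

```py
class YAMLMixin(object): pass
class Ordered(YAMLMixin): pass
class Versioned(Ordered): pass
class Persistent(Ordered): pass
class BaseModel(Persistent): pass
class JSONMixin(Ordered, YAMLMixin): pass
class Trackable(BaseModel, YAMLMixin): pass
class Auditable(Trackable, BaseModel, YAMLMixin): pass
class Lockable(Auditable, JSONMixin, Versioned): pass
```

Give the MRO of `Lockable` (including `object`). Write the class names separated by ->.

Lockable -> Auditable -> Trackable -> BaseModel -> Persistent -> JSONMixin -> Versioned -> Ordered -> YAMLMixin -> object

L[Lockable] = Lockable + merge(L[Auditable], L[JSONMixin], L[Versioned], [Auditable JSONMixin Versioned])
  take Auditable:  [Auditable Trackable BaseModel Persistent Ordered YAMLMixin object] + [JSONMixin Ordered YAMLMixin object] + [Versioned Ordered YAMLMixin object] + [Auditable JSONMixin Versioned]
  take Trackable:  [Trackable BaseModel Persistent Ordered YAMLMixin object] + [JSONMixin Ordered YAMLMixin object] + [Versioned Ordered YAMLMixin object] + [JSONMixin Versioned]
  take BaseModel:  [BaseModel Persistent Ordered YAMLMixin object] + [JSONMixin Ordered YAMLMixin object] + [Versioned Ordered YAMLMixin object] + [JSONMixin Versioned]
  take Persistent:  [Persistent Ordered YAMLMixin object] + [JSONMixin Ordered YAMLMixin object] + [Versioned Ordered YAMLMixin object] + [JSONMixin Versioned]
  take JSONMixin:  [Ordered YAMLMixin object] + [JSONMixin Ordered YAMLMixin object] + [Versioned Ordered YAMLMixin object] + [JSONMixin Versioned]
  take Versioned:  [Ordered YAMLMixin object] + [Ordered YAMLMixin object] + [Versioned Ordered YAMLMixin object] + [Versioned]
  take Ordered:  [Ordered YAMLMixin object] + [Ordered YAMLMixin object] + [Ordered YAMLMixin object]
  take YAMLMixin:  [YAMLMixin object] + [YAMLMixin object] + [YAMLMixin object]
  take object:  [object] + [object] + [object]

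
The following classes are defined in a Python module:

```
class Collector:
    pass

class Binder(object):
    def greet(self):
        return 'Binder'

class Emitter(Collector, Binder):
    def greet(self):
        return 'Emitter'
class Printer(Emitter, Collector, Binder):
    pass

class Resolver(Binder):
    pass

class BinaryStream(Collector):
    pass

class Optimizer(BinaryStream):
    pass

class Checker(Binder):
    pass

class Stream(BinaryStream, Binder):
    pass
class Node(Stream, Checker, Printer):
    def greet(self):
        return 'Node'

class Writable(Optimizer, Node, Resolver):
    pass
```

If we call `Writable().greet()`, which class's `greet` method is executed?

L[Writable] = Writable + merge(L[Optimizer], L[Node], L[Resolver], [Optimizer Node Resolver])
  take Optimizer:  [Optimizer BinaryStream Collector object] + [Node Stream BinaryStream Checker Printer Emitter Collector Binder object] + [Resolver Binder object] + [Optimizer Node Resolver]
  take Node:  [BinaryStream Collector object] + [Node Stream BinaryStream Checker Printer Emitter Collector Binder object] + [Resolver Binder object] + [Node Resolver]
  take Stream:  [BinaryStream Collector object] + [Stream BinaryStream Checker Printer Emitter Collector Binder object] + [Resolver Binder object] + [Resolver]
  take BinaryStream:  [BinaryStream Collector object] + [BinaryStream Checker Printer Emitter Collector Binder object] + [Resolver Binder object] + [Resolver]
  take Checker:  [Collector object] + [Checker Printer Emitter Collector Binder object] + [Resolver Binder object] + [Resolver]
  take Printer:  [Collector object] + [Printer Emitter Collector Binder object] + [Resolver Binder object] + [Resolver]
  take Emitter:  [Collector object] + [Emitter Collector Binder object] + [Resolver Binder object] + [Resolver]
  take Collector:  [Collector object] + [Collector Binder object] + [Resolver Binder object] + [Resolver]
  take Resolver:  [object] + [Binder object] + [Resolver Binder object] + [Resolver]
  take Binder:  [object] + [Binder object] + [Binder object]
  take object:  [object] + [object] + [object]
MRO: Writable Optimizer Node Stream BinaryStream Checker Printer Emitter Collector Resolver Binder object
greet is defined in: Binder, Emitter, Node. First along the MRO is Node.

Node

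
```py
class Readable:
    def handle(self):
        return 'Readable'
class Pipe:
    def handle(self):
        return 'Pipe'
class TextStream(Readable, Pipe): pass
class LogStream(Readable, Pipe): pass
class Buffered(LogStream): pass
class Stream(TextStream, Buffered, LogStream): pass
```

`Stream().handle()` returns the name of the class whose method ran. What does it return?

L[Stream] = Stream + merge(L[TextStream], L[Buffered], L[LogStream], [TextStream Buffered LogStream])
  take TextStream:  [TextStream Readable Pipe object] + [Buffered LogStream Readable Pipe object] + [LogStream Readable Pipe object] + [TextStream Buffered LogStream]
  take Buffered:  [Readable Pipe object] + [Buffered LogStream Readable Pipe object] + [LogStream Readable Pipe object] + [Buffered LogStream]
  take LogStream:  [Readable Pipe object] + [LogStream Readable Pipe object] + [LogStream Readable Pipe object] + [LogStream]
  take Readable:  [Readable Pipe object] + [Readable Pipe object] + [Readable Pipe object]
  take Pipe:  [Pipe object] + [Pipe object] + [Pipe object]
  take object:  [object] + [object] + [object]
MRO: Stream TextStream Buffered LogStream Readable Pipe object
handle is defined in: Pipe, Readable. First along the MRO is Readable.

Readable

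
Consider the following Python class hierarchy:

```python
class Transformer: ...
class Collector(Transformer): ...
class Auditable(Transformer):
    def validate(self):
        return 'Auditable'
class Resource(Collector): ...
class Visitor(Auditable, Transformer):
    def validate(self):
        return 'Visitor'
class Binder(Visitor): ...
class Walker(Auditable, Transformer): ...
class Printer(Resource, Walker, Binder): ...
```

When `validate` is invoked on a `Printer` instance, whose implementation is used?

Visitor

L[Printer] = Printer + merge(L[Resource], L[Walker], L[Binder], [Resource Walker Binder])
  take Resource:  [Resource Collector Transformer object] + [Walker Auditable Transformer object] + [Binder Visitor Auditable Transformer object] + [Resource Walker Binder]
  take Collector:  [Collector Transformer object] + [Walker Auditable Transformer object] + [Binder Visitor Auditable Transformer object] + [Walker Binder]
  take Walker:  [Transformer object] + [Walker Auditable Transformer object] + [Binder Visitor Auditable Transformer object] + [Walker Binder]
  take Binder:  [Transformer object] + [Auditable Transformer object] + [Binder Visitor Auditable Transformer object] + [Binder]
  take Visitor:  [Transformer object] + [Auditable Transformer object] + [Visitor Auditable Transformer object]
  take Auditable:  [Transformer object] + [Auditable Transformer object] + [Auditable Transformer object]
  take Transformer:  [Transformer object] + [Transformer object] + [Transformer object]
  take object:  [object] + [object] + [object]
MRO: Printer Resource Collector Walker Binder Visitor Auditable Transformer object
validate is defined in: Auditable, Visitor. First along the MRO is Visitor.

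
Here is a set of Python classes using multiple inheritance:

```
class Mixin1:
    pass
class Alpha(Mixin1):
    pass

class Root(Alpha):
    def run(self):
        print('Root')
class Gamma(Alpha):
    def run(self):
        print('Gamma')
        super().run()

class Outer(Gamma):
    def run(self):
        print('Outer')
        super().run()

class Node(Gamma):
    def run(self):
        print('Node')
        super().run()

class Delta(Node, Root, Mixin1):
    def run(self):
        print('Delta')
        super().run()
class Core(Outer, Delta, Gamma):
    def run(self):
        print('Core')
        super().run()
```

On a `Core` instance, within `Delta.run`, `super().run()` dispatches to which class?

L[Core] = Core + merge(L[Outer], L[Delta], L[Gamma], [Outer Delta Gamma])
  take Outer:  [Outer Gamma Alpha Mixin1 object] + [Delta Node Gamma Root Alpha Mixin1 object] + [Gamma Alpha Mixin1 object] + [Outer Delta Gamma]
  take Delta:  [Gamma Alpha Mixin1 object] + [Delta Node Gamma Root Alpha Mixin1 object] + [Gamma Alpha Mixin1 object] + [Delta Gamma]
  take Node:  [Gamma Alpha Mixin1 object] + [Node Gamma Root Alpha Mixin1 object] + [Gamma Alpha Mixin1 object] + [Gamma]
  take Gamma:  [Gamma Alpha Mixin1 object] + [Gamma Root Alpha Mixin1 object] + [Gamma Alpha Mixin1 object] + [Gamma]
  take Root:  [Alpha Mixin1 object] + [Root Alpha Mixin1 object] + [Alpha Mixin1 object]
  take Alpha:  [Alpha Mixin1 object] + [Alpha Mixin1 object] + [Alpha Mixin1 object]
  take Mixin1:  [Mixin1 object] + [Mixin1 object] + [Mixin1 object]
  take object:  [object] + [object] + [object]
MRO: Core Outer Delta Node Gamma Root Alpha Mixin1 object
super() in Delta.run on a Core instance goes to the class after Delta in Core's MRO: Node.

Node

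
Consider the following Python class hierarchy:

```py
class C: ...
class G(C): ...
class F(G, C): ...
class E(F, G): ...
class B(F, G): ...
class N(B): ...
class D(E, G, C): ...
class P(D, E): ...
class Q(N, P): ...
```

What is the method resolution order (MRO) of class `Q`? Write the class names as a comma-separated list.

Q, N, B, P, D, E, F, G, C, object

L[Q] = Q + merge(L[N], L[P], [N P])
  take N:  [N B F G C object] + [P D E F G C object] + [N P]
  take B:  [B F G C object] + [P D E F G C object] + [P]
  take P:  [F G C object] + [P D E F G C object] + [P]
  take D:  [F G C object] + [D E F G C object]
  take E:  [F G C object] + [E F G C object]
  take F:  [F G C object] + [F G C object]
  take G:  [G C object] + [G C object]
  take C:  [C object] + [C object]
  take object:  [object] + [object]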